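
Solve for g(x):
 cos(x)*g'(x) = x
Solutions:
 g(x) = C1 + Integral(x/cos(x), x)


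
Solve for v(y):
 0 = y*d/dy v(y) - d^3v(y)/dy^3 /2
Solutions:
 v(y) = C1 + Integral(C2*airyai(2^(1/3)*y) + C3*airybi(2^(1/3)*y), y)


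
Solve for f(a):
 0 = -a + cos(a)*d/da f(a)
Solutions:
 f(a) = C1 + Integral(a/cos(a), a)


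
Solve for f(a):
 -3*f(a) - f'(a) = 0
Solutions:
 f(a) = C1*exp(-3*a)


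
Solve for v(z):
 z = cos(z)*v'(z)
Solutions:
 v(z) = C1 + Integral(z/cos(z), z)


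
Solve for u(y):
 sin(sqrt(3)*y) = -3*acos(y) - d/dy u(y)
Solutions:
 u(y) = C1 - 3*y*acos(y) + 3*sqrt(1 - y^2) + sqrt(3)*cos(sqrt(3)*y)/3


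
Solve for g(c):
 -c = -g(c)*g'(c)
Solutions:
 g(c) = -sqrt(C1 + c^2)
 g(c) = sqrt(C1 + c^2)


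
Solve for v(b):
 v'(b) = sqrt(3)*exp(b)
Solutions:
 v(b) = C1 + sqrt(3)*exp(b)


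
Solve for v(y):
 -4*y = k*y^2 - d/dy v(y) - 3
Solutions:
 v(y) = C1 + k*y^3/3 + 2*y^2 - 3*y


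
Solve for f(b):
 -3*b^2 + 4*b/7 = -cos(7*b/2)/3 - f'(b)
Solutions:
 f(b) = C1 + b^3 - 2*b^2/7 - 2*sin(7*b/2)/21


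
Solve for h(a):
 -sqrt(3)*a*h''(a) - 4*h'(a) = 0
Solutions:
 h(a) = C1 + C2*a^(1 - 4*sqrt(3)/3)


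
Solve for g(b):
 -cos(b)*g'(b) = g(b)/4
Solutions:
 g(b) = C1*(sin(b) - 1)^(1/8)/(sin(b) + 1)^(1/8)


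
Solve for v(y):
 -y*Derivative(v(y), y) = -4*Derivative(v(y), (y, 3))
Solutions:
 v(y) = C1 + Integral(C2*airyai(2^(1/3)*y/2) + C3*airybi(2^(1/3)*y/2), y)


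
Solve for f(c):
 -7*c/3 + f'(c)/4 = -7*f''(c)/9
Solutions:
 f(c) = C1 + C2*exp(-9*c/28) + 14*c^2/3 - 784*c/27


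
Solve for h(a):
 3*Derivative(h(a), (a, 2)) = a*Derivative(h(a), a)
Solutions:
 h(a) = C1 + C2*erfi(sqrt(6)*a/6)


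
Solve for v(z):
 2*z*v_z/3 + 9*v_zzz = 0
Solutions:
 v(z) = C1 + Integral(C2*airyai(-2^(1/3)*z/3) + C3*airybi(-2^(1/3)*z/3), z)


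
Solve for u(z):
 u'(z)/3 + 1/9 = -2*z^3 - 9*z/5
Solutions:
 u(z) = C1 - 3*z^4/2 - 27*z^2/10 - z/3


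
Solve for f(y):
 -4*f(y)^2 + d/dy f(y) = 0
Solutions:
 f(y) = -1/(C1 + 4*y)


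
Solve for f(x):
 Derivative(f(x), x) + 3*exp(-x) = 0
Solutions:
 f(x) = C1 + 3*exp(-x)


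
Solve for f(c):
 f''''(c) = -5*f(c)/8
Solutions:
 f(c) = (C1*sin(2^(3/4)*5^(1/4)*c/4) + C2*cos(2^(3/4)*5^(1/4)*c/4))*exp(-2^(3/4)*5^(1/4)*c/4) + (C3*sin(2^(3/4)*5^(1/4)*c/4) + C4*cos(2^(3/4)*5^(1/4)*c/4))*exp(2^(3/4)*5^(1/4)*c/4)


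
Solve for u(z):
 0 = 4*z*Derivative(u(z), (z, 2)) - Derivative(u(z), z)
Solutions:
 u(z) = C1 + C2*z^(5/4)


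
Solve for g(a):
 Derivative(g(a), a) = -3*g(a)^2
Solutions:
 g(a) = 1/(C1 + 3*a)


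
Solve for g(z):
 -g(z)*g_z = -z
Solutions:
 g(z) = -sqrt(C1 + z^2)
 g(z) = sqrt(C1 + z^2)


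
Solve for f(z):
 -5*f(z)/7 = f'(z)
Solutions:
 f(z) = C1*exp(-5*z/7)


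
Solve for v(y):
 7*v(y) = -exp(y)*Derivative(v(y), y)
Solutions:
 v(y) = C1*exp(7*exp(-y))


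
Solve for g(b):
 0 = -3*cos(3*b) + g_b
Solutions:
 g(b) = C1 + sin(3*b)


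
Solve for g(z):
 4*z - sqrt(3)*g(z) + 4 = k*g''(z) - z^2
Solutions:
 g(z) = C1*exp(-3^(1/4)*z*sqrt(-1/k)) + C2*exp(3^(1/4)*z*sqrt(-1/k)) - 2*k/3 + sqrt(3)*z^2/3 + 4*sqrt(3)*z/3 + 4*sqrt(3)/3


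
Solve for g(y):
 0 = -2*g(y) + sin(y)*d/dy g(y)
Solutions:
 g(y) = C1*(cos(y) - 1)/(cos(y) + 1)


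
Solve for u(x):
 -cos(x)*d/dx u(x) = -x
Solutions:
 u(x) = C1 + Integral(x/cos(x), x)


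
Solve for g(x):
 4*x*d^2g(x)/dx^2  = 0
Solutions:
 g(x) = C1 + C2*x


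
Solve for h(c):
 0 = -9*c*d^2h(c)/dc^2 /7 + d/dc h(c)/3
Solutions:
 h(c) = C1 + C2*c^(34/27)


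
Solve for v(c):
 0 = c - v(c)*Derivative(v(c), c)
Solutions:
 v(c) = -sqrt(C1 + c^2)
 v(c) = sqrt(C1 + c^2)


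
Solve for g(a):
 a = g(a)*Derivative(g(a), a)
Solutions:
 g(a) = -sqrt(C1 + a^2)
 g(a) = sqrt(C1 + a^2)


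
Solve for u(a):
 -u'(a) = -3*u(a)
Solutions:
 u(a) = C1*exp(3*a)


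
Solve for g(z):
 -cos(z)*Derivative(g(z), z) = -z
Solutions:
 g(z) = C1 + Integral(z/cos(z), z)


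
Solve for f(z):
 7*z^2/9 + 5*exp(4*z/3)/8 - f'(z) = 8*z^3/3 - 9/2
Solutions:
 f(z) = C1 - 2*z^4/3 + 7*z^3/27 + 9*z/2 + 15*exp(4*z/3)/32


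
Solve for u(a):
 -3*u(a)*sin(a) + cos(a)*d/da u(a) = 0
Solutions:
 u(a) = C1/cos(a)^3


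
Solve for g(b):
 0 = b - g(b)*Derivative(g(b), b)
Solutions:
 g(b) = -sqrt(C1 + b^2)
 g(b) = sqrt(C1 + b^2)


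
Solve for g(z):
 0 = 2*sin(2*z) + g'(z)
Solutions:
 g(z) = C1 + cos(2*z)


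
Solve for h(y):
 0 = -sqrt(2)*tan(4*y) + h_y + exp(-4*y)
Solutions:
 h(y) = C1 + sqrt(2)*log(tan(4*y)^2 + 1)/8 + exp(-4*y)/4


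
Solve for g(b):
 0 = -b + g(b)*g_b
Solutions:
 g(b) = -sqrt(C1 + b^2)
 g(b) = sqrt(C1 + b^2)


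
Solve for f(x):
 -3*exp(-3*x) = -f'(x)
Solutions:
 f(x) = C1 - exp(-3*x)


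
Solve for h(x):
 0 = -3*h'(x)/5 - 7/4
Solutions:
 h(x) = C1 - 35*x/12


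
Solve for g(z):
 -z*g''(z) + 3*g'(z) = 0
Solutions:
 g(z) = C1 + C2*z^4


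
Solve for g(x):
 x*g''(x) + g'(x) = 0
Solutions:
 g(x) = C1 + C2*log(x)


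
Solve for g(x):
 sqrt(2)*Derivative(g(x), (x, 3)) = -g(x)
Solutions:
 g(x) = C3*exp(-2^(5/6)*x/2) + (C1*sin(2^(5/6)*sqrt(3)*x/4) + C2*cos(2^(5/6)*sqrt(3)*x/4))*exp(2^(5/6)*x/4)


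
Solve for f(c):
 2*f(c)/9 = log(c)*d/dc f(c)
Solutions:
 f(c) = C1*exp(2*li(c)/9)


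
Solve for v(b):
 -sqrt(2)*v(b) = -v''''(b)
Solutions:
 v(b) = C1*exp(-2^(1/8)*b) + C2*exp(2^(1/8)*b) + C3*sin(2^(1/8)*b) + C4*cos(2^(1/8)*b)


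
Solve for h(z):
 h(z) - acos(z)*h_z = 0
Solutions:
 h(z) = C1*exp(Integral(1/acos(z), z))


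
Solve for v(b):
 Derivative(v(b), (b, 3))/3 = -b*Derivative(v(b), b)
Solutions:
 v(b) = C1 + Integral(C2*airyai(-3^(1/3)*b) + C3*airybi(-3^(1/3)*b), b)


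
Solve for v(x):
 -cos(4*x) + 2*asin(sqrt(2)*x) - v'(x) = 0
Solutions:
 v(x) = C1 + 2*x*asin(sqrt(2)*x) + sqrt(2)*sqrt(1 - 2*x^2) - sin(4*x)/4


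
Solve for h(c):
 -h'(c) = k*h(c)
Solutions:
 h(c) = C1*exp(-c*k)


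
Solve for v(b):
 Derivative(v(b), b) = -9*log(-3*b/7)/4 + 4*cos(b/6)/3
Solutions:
 v(b) = C1 - 9*b*log(-b)/4 - 9*b*log(3)/4 + 9*b/4 + 9*b*log(7)/4 + 8*sin(b/6)


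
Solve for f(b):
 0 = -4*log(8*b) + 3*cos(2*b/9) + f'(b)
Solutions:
 f(b) = C1 + 4*b*log(b) - 4*b + 12*b*log(2) - 27*sin(2*b/9)/2


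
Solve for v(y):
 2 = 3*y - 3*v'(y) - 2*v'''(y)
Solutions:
 v(y) = C1 + C2*sin(sqrt(6)*y/2) + C3*cos(sqrt(6)*y/2) + y^2/2 - 2*y/3


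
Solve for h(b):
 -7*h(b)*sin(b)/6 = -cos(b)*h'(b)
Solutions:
 h(b) = C1/cos(b)^(7/6)


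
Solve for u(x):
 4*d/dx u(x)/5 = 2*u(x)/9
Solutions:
 u(x) = C1*exp(5*x/18)


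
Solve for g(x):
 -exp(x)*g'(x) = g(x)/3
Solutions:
 g(x) = C1*exp(exp(-x)/3)


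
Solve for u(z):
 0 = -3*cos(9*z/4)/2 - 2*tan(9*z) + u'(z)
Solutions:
 u(z) = C1 - 2*log(cos(9*z))/9 + 2*sin(9*z/4)/3


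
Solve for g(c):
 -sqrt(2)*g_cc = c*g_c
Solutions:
 g(c) = C1 + C2*erf(2^(1/4)*c/2)


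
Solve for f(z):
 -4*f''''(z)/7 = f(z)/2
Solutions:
 f(z) = (C1*sin(2^(3/4)*7^(1/4)*z/4) + C2*cos(2^(3/4)*7^(1/4)*z/4))*exp(-2^(3/4)*7^(1/4)*z/4) + (C3*sin(2^(3/4)*7^(1/4)*z/4) + C4*cos(2^(3/4)*7^(1/4)*z/4))*exp(2^(3/4)*7^(1/4)*z/4)


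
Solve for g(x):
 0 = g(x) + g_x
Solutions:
 g(x) = C1*exp(-x)


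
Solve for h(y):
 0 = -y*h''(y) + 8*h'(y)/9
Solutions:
 h(y) = C1 + C2*y^(17/9)


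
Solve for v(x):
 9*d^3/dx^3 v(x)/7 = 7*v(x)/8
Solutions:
 v(x) = C3*exp(3^(1/3)*7^(2/3)*x/6) + (C1*sin(3^(5/6)*7^(2/3)*x/12) + C2*cos(3^(5/6)*7^(2/3)*x/12))*exp(-3^(1/3)*7^(2/3)*x/12)


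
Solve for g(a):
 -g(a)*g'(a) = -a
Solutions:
 g(a) = -sqrt(C1 + a^2)
 g(a) = sqrt(C1 + a^2)


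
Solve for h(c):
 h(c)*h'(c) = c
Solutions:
 h(c) = -sqrt(C1 + c^2)
 h(c) = sqrt(C1 + c^2)


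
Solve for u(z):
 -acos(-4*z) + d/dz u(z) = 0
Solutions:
 u(z) = C1 + z*acos(-4*z) + sqrt(1 - 16*z^2)/4


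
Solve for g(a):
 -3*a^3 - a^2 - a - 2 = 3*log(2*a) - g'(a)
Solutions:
 g(a) = C1 + 3*a^4/4 + a^3/3 + a^2/2 + 3*a*log(a) - a + a*log(8)


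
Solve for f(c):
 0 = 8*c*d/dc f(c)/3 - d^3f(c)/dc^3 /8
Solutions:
 f(c) = C1 + Integral(C2*airyai(4*3^(2/3)*c/3) + C3*airybi(4*3^(2/3)*c/3), c)


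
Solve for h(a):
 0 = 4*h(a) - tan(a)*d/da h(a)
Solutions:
 h(a) = C1*sin(a)^4


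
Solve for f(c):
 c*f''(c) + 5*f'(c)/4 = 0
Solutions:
 f(c) = C1 + C2/c^(1/4)


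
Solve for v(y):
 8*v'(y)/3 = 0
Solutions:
 v(y) = C1


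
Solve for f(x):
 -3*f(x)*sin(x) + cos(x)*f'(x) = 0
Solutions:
 f(x) = C1/cos(x)^3


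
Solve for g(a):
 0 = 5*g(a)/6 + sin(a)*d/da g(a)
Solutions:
 g(a) = C1*(cos(a) + 1)^(5/12)/(cos(a) - 1)^(5/12)


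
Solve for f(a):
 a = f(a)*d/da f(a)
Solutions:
 f(a) = -sqrt(C1 + a^2)
 f(a) = sqrt(C1 + a^2)


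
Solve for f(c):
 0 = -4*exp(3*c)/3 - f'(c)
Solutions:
 f(c) = C1 - 4*exp(3*c)/9


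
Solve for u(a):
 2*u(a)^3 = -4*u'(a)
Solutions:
 u(a) = -sqrt(-1/(C1 - a))
 u(a) = sqrt(-1/(C1 - a))


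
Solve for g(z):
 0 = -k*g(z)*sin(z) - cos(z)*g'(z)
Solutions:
 g(z) = C1*exp(k*log(cos(z)))


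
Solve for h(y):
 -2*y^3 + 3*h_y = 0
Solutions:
 h(y) = C1 + y^4/6


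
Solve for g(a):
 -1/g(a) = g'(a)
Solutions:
 g(a) = -sqrt(C1 - 2*a)
 g(a) = sqrt(C1 - 2*a)


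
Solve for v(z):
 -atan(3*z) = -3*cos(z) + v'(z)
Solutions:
 v(z) = C1 - z*atan(3*z) + log(9*z^2 + 1)/6 + 3*sin(z)


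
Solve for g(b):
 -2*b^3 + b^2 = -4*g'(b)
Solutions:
 g(b) = C1 + b^4/8 - b^3/12


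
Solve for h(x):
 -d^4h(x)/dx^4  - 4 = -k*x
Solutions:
 h(x) = C1 + C2*x + C3*x^2 + C4*x^3 + k*x^5/120 - x^4/6


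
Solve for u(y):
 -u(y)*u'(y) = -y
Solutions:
 u(y) = -sqrt(C1 + y^2)
 u(y) = sqrt(C1 + y^2)


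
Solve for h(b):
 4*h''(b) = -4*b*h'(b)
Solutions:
 h(b) = C1 + C2*erf(sqrt(2)*b/2)


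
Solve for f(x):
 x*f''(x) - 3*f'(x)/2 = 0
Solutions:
 f(x) = C1 + C2*x^(5/2)


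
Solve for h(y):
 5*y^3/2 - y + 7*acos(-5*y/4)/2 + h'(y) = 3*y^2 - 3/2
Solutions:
 h(y) = C1 - 5*y^4/8 + y^3 + y^2/2 - 7*y*acos(-5*y/4)/2 - 3*y/2 - 7*sqrt(16 - 25*y^2)/10


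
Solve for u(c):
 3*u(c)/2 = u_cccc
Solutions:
 u(c) = C1*exp(-2^(3/4)*3^(1/4)*c/2) + C2*exp(2^(3/4)*3^(1/4)*c/2) + C3*sin(2^(3/4)*3^(1/4)*c/2) + C4*cos(2^(3/4)*3^(1/4)*c/2)


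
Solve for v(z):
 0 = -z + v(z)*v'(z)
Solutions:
 v(z) = -sqrt(C1 + z^2)
 v(z) = sqrt(C1 + z^2)


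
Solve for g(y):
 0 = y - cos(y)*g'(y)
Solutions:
 g(y) = C1 + Integral(y/cos(y), y)


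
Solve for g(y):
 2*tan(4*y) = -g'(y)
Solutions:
 g(y) = C1 + log(cos(4*y))/2


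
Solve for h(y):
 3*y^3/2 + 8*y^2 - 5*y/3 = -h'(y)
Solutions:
 h(y) = C1 - 3*y^4/8 - 8*y^3/3 + 5*y^2/6


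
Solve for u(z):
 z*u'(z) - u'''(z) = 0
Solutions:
 u(z) = C1 + Integral(C2*airyai(z) + C3*airybi(z), z)


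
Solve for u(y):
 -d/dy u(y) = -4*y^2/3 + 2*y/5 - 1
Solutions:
 u(y) = C1 + 4*y^3/9 - y^2/5 + y


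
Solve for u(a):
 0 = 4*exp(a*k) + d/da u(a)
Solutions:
 u(a) = C1 - 4*exp(a*k)/k


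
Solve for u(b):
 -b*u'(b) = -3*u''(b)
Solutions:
 u(b) = C1 + C2*erfi(sqrt(6)*b/6)


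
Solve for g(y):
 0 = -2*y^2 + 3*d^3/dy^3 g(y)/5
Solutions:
 g(y) = C1 + C2*y + C3*y^2 + y^5/18


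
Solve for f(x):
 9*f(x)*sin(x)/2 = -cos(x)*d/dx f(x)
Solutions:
 f(x) = C1*cos(x)^(9/2)


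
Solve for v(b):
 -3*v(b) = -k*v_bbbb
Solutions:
 v(b) = C1*exp(-3^(1/4)*b*(1/k)^(1/4)) + C2*exp(3^(1/4)*b*(1/k)^(1/4)) + C3*exp(-3^(1/4)*I*b*(1/k)^(1/4)) + C4*exp(3^(1/4)*I*b*(1/k)^(1/4))


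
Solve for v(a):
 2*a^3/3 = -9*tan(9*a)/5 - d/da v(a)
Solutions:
 v(a) = C1 - a^4/6 + log(cos(9*a))/5


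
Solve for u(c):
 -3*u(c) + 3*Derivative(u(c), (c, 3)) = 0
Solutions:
 u(c) = C3*exp(c) + (C1*sin(sqrt(3)*c/2) + C2*cos(sqrt(3)*c/2))*exp(-c/2)


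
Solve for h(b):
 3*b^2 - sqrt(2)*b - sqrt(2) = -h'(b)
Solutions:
 h(b) = C1 - b^3 + sqrt(2)*b^2/2 + sqrt(2)*b


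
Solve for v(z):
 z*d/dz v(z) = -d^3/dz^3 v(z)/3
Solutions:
 v(z) = C1 + Integral(C2*airyai(-3^(1/3)*z) + C3*airybi(-3^(1/3)*z), z)


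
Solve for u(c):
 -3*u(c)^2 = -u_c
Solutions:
 u(c) = -1/(C1 + 3*c)


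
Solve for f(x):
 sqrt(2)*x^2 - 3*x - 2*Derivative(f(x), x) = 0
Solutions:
 f(x) = C1 + sqrt(2)*x^3/6 - 3*x^2/4


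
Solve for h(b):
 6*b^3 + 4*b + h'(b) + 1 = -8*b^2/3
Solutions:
 h(b) = C1 - 3*b^4/2 - 8*b^3/9 - 2*b^2 - b


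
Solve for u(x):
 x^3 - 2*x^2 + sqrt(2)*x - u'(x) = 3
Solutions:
 u(x) = C1 + x^4/4 - 2*x^3/3 + sqrt(2)*x^2/2 - 3*x


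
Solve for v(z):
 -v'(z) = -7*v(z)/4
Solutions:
 v(z) = C1*exp(7*z/4)


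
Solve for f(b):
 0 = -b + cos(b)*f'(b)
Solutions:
 f(b) = C1 + Integral(b/cos(b), b)


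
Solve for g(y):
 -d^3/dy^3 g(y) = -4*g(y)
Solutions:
 g(y) = C3*exp(2^(2/3)*y) + (C1*sin(2^(2/3)*sqrt(3)*y/2) + C2*cos(2^(2/3)*sqrt(3)*y/2))*exp(-2^(2/3)*y/2)


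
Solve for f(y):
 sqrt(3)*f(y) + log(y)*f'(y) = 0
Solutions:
 f(y) = C1*exp(-sqrt(3)*li(y))


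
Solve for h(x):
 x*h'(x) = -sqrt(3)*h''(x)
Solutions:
 h(x) = C1 + C2*erf(sqrt(2)*3^(3/4)*x/6)


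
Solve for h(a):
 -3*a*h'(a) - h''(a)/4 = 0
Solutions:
 h(a) = C1 + C2*erf(sqrt(6)*a)


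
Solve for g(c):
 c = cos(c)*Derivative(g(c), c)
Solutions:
 g(c) = C1 + Integral(c/cos(c), c)


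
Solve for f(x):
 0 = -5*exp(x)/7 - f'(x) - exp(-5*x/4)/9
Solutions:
 f(x) = C1 - 5*exp(x)/7 + 4*exp(-5*x/4)/45


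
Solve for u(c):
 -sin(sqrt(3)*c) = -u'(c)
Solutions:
 u(c) = C1 - sqrt(3)*cos(sqrt(3)*c)/3


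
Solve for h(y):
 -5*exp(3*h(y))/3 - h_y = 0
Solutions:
 h(y) = log((-1 - sqrt(3)*I)*(1/(C1 + 5*y))^(1/3)/2)
 h(y) = log((-1 + sqrt(3)*I)*(1/(C1 + 5*y))^(1/3)/2)
 h(y) = log(1/(C1 + 5*y))/3


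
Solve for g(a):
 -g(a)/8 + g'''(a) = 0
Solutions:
 g(a) = C3*exp(a/2) + (C1*sin(sqrt(3)*a/4) + C2*cos(sqrt(3)*a/4))*exp(-a/4)


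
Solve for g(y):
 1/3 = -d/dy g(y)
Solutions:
 g(y) = C1 - y/3


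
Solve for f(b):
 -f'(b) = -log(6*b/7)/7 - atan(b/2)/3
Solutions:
 f(b) = C1 + b*log(b)/7 + b*atan(b/2)/3 - b*log(7)/7 - b/7 + b*log(6)/7 - log(b^2 + 4)/3


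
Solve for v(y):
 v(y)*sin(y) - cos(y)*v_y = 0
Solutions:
 v(y) = C1/cos(y)


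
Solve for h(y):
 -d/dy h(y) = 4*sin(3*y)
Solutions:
 h(y) = C1 + 4*cos(3*y)/3


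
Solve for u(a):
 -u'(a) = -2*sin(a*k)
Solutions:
 u(a) = C1 - 2*cos(a*k)/k


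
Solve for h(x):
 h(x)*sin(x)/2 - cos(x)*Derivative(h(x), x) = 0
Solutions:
 h(x) = C1/sqrt(cos(x))


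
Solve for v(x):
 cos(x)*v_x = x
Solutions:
 v(x) = C1 + Integral(x/cos(x), x)


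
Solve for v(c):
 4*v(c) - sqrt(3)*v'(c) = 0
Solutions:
 v(c) = C1*exp(4*sqrt(3)*c/3)


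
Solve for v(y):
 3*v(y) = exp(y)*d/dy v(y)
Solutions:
 v(y) = C1*exp(-3*exp(-y))


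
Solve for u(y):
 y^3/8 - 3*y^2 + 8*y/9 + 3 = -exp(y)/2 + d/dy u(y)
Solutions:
 u(y) = C1 + y^4/32 - y^3 + 4*y^2/9 + 3*y + exp(y)/2


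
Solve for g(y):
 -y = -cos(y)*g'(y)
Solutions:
 g(y) = C1 + Integral(y/cos(y), y)


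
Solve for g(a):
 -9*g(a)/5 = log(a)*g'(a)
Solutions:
 g(a) = C1*exp(-9*li(a)/5)


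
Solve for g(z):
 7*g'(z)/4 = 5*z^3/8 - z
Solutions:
 g(z) = C1 + 5*z^4/56 - 2*z^2/7


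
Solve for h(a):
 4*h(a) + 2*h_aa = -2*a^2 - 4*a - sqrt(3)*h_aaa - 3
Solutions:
 h(a) = C1*exp(a*(-4*sqrt(3) + 2*2^(2/3)/(sqrt(267) + 85*sqrt(3)/9)^(1/3) + 3*2^(1/3)*(sqrt(267) + 85*sqrt(3)/9)^(1/3))/18)*sin(sqrt(3)*a*(-3*(2*sqrt(267) + 170*sqrt(3)/9)^(1/3) + 4/(2*sqrt(267) + 170*sqrt(3)/9)^(1/3))/18) + C2*exp(a*(-4*sqrt(3) + 2*2^(2/3)/(sqrt(267) + 85*sqrt(3)/9)^(1/3) + 3*2^(1/3)*(sqrt(267) + 85*sqrt(3)/9)^(1/3))/18)*cos(sqrt(3)*a*(-3*(2*sqrt(267) + 170*sqrt(3)/9)^(1/3) + 4/(2*sqrt(267) + 170*sqrt(3)/9)^(1/3))/18) + C3*exp(-a*(2*2^(2/3)/(sqrt(267) + 85*sqrt(3)/9)^(1/3) + 2*sqrt(3) + 3*2^(1/3)*(sqrt(267) + 85*sqrt(3)/9)^(1/3))/9) - a^2/2 - a - 1/4


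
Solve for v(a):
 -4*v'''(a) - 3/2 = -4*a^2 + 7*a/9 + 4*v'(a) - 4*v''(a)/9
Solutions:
 v(a) = C1 + a^3/3 + a^2/72 - 1537*a/648 + (C2*sin(sqrt(323)*a/18) + C3*cos(sqrt(323)*a/18))*exp(a/18)


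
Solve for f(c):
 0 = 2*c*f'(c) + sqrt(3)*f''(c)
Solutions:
 f(c) = C1 + C2*erf(3^(3/4)*c/3)


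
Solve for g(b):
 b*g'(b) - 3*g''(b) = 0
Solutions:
 g(b) = C1 + C2*erfi(sqrt(6)*b/6)


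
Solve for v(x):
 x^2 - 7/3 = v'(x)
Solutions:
 v(x) = C1 + x^3/3 - 7*x/3


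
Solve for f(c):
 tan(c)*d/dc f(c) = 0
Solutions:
 f(c) = C1


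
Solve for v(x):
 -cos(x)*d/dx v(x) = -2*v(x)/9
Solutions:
 v(x) = C1*(sin(x) + 1)^(1/9)/(sin(x) - 1)^(1/9)


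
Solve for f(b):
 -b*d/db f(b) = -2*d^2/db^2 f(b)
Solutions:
 f(b) = C1 + C2*erfi(b/2)


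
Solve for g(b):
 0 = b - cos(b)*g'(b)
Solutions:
 g(b) = C1 + Integral(b/cos(b), b)


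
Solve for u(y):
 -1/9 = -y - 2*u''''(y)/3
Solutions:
 u(y) = C1 + C2*y + C3*y^2 + C4*y^3 - y^5/80 + y^4/144


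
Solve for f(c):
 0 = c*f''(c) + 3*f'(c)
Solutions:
 f(c) = C1 + C2/c^2


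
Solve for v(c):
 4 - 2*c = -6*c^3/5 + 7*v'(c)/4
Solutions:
 v(c) = C1 + 6*c^4/35 - 4*c^2/7 + 16*c/7


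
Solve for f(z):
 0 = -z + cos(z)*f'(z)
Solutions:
 f(z) = C1 + Integral(z/cos(z), z)


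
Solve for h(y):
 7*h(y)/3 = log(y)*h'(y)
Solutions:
 h(y) = C1*exp(7*li(y)/3)


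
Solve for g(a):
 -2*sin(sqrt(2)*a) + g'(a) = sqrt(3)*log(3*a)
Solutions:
 g(a) = C1 + sqrt(3)*a*(log(a) - 1) + sqrt(3)*a*log(3) - sqrt(2)*cos(sqrt(2)*a)


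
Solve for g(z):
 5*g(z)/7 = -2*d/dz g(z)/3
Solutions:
 g(z) = C1*exp(-15*z/14)


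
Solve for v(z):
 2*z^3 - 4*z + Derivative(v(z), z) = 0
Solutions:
 v(z) = C1 - z^4/2 + 2*z^2


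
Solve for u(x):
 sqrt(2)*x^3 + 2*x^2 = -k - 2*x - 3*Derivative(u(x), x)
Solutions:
 u(x) = C1 - k*x/3 - sqrt(2)*x^4/12 - 2*x^3/9 - x^2/3


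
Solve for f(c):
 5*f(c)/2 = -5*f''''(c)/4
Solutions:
 f(c) = (C1*sin(2^(3/4)*c/2) + C2*cos(2^(3/4)*c/2))*exp(-2^(3/4)*c/2) + (C3*sin(2^(3/4)*c/2) + C4*cos(2^(3/4)*c/2))*exp(2^(3/4)*c/2)


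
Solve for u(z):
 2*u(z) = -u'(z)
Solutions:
 u(z) = C1*exp(-2*z)


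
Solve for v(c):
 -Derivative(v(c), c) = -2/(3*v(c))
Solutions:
 v(c) = -sqrt(C1 + 12*c)/3
 v(c) = sqrt(C1 + 12*c)/3


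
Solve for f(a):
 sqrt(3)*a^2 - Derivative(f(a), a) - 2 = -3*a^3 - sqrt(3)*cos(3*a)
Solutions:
 f(a) = C1 + 3*a^4/4 + sqrt(3)*a^3/3 - 2*a + sqrt(3)*sin(3*a)/3


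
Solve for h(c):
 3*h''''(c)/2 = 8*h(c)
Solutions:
 h(c) = C1*exp(-2*3^(3/4)*c/3) + C2*exp(2*3^(3/4)*c/3) + C3*sin(2*3^(3/4)*c/3) + C4*cos(2*3^(3/4)*c/3)


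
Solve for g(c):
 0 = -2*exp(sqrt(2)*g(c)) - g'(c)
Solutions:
 g(c) = sqrt(2)*(2*log(1/(C1 + 2*c)) - log(2))/4


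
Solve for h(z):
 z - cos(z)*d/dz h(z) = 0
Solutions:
 h(z) = C1 + Integral(z/cos(z), z)


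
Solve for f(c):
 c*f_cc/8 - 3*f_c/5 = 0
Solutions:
 f(c) = C1 + C2*c^(29/5)


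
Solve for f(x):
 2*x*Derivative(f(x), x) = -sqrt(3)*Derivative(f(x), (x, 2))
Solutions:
 f(x) = C1 + C2*erf(3^(3/4)*x/3)


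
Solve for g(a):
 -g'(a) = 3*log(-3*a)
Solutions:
 g(a) = C1 - 3*a*log(-a) + 3*a*(1 - log(3))


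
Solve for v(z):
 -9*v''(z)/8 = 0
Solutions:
 v(z) = C1 + C2*z


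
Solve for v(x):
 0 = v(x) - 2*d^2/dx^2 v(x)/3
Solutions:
 v(x) = C1*exp(-sqrt(6)*x/2) + C2*exp(sqrt(6)*x/2)


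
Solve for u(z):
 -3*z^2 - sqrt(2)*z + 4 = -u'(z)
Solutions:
 u(z) = C1 + z^3 + sqrt(2)*z^2/2 - 4*z


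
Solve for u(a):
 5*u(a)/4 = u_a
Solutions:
 u(a) = C1*exp(5*a/4)


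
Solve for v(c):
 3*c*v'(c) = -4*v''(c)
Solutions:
 v(c) = C1 + C2*erf(sqrt(6)*c/4)


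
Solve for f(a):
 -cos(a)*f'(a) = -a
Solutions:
 f(a) = C1 + Integral(a/cos(a), a)


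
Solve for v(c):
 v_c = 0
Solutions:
 v(c) = C1


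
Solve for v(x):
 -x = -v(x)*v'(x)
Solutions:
 v(x) = -sqrt(C1 + x^2)
 v(x) = sqrt(C1 + x^2)


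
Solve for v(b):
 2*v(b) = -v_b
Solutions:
 v(b) = C1*exp(-2*b)


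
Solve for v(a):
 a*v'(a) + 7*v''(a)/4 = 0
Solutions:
 v(a) = C1 + C2*erf(sqrt(14)*a/7)


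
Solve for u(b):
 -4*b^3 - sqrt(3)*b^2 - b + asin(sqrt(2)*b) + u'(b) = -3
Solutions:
 u(b) = C1 + b^4 + sqrt(3)*b^3/3 + b^2/2 - b*asin(sqrt(2)*b) - 3*b - sqrt(2)*sqrt(1 - 2*b^2)/2


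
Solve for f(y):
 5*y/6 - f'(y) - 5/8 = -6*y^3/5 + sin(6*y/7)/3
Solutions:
 f(y) = C1 + 3*y^4/10 + 5*y^2/12 - 5*y/8 + 7*cos(6*y/7)/18


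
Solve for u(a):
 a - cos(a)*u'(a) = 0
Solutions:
 u(a) = C1 + Integral(a/cos(a), a)


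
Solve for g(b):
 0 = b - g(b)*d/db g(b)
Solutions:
 g(b) = -sqrt(C1 + b^2)
 g(b) = sqrt(C1 + b^2)


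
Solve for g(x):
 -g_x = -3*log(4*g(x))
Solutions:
 -Integral(1/(log(_y) + 2*log(2)), (_y, g(x)))/3 = C1 - x


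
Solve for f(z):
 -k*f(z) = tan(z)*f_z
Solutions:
 f(z) = C1*exp(-k*log(sin(z)))


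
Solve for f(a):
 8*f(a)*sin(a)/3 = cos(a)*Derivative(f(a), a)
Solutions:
 f(a) = C1/cos(a)^(8/3)


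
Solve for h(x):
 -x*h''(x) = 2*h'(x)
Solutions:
 h(x) = C1 + C2/x


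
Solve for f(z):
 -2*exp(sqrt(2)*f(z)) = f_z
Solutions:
 f(z) = sqrt(2)*(2*log(1/(C1 + 2*z)) - log(2))/4


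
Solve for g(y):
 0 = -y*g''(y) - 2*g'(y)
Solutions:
 g(y) = C1 + C2/y


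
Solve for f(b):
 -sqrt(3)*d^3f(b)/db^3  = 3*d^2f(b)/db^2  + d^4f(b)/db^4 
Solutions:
 f(b) = C1 + C2*b + (C3*sin(3*b/2) + C4*cos(3*b/2))*exp(-sqrt(3)*b/2)


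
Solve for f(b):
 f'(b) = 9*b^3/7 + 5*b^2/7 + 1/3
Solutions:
 f(b) = C1 + 9*b^4/28 + 5*b^3/21 + b/3


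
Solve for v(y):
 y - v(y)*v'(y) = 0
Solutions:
 v(y) = -sqrt(C1 + y^2)
 v(y) = sqrt(C1 + y^2)


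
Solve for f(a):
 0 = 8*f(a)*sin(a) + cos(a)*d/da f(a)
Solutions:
 f(a) = C1*cos(a)^8


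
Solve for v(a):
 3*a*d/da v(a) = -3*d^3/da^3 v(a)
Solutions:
 v(a) = C1 + Integral(C2*airyai(-a) + C3*airybi(-a), a)


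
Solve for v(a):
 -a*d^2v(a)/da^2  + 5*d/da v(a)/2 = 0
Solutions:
 v(a) = C1 + C2*a^(7/2)


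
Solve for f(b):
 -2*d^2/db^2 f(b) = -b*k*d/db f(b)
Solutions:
 f(b) = Piecewise((-sqrt(pi)*C1*erf(b*sqrt(-k)/2)/sqrt(-k) - C2, (k > 0) | (k < 0)), (-C1*b - C2, True))


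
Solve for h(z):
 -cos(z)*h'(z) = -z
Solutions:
 h(z) = C1 + Integral(z/cos(z), z)


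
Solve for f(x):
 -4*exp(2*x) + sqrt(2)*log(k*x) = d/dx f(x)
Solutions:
 f(x) = C1 + sqrt(2)*x*log(k*x) - sqrt(2)*x - 2*exp(2*x)


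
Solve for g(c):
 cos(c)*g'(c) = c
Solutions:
 g(c) = C1 + Integral(c/cos(c), c)


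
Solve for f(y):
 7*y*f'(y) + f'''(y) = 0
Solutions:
 f(y) = C1 + Integral(C2*airyai(-7^(1/3)*y) + C3*airybi(-7^(1/3)*y), y)


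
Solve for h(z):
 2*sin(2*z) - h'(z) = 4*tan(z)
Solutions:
 h(z) = C1 + 4*log(cos(z)) - cos(2*z)


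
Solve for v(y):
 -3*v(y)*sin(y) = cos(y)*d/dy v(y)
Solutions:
 v(y) = C1*cos(y)^3


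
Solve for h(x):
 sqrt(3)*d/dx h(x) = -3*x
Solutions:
 h(x) = C1 - sqrt(3)*x^2/2


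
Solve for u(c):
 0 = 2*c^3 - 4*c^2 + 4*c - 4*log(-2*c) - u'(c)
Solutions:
 u(c) = C1 + c^4/2 - 4*c^3/3 + 2*c^2 - 4*c*log(-c) + 4*c*(1 - log(2))


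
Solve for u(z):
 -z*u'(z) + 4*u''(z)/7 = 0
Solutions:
 u(z) = C1 + C2*erfi(sqrt(14)*z/4)


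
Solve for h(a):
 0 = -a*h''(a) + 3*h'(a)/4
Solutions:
 h(a) = C1 + C2*a^(7/4)


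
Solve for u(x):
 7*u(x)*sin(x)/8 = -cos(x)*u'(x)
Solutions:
 u(x) = C1*cos(x)^(7/8)


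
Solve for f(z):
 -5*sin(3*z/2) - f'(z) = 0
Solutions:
 f(z) = C1 + 10*cos(3*z/2)/3


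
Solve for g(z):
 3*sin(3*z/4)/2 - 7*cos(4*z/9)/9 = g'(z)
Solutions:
 g(z) = C1 - 7*sin(4*z/9)/4 - 2*cos(3*z/4)


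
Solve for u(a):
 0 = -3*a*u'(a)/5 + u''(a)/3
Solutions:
 u(a) = C1 + C2*erfi(3*sqrt(10)*a/10)


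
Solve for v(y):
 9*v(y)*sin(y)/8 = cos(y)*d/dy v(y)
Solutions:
 v(y) = C1/cos(y)^(9/8)


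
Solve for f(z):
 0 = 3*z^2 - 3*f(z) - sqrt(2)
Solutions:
 f(z) = z^2 - sqrt(2)/3


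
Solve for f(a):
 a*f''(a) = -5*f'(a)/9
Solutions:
 f(a) = C1 + C2*a^(4/9)


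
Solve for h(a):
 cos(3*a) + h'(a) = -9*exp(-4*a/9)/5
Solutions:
 h(a) = C1 - sin(3*a)/3 + 81*exp(-4*a/9)/20


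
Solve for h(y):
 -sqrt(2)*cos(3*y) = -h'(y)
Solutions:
 h(y) = C1 + sqrt(2)*sin(3*y)/3


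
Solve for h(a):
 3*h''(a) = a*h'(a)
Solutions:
 h(a) = C1 + C2*erfi(sqrt(6)*a/6)


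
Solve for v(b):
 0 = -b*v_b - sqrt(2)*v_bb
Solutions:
 v(b) = C1 + C2*erf(2^(1/4)*b/2)


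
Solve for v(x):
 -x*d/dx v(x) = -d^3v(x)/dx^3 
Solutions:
 v(x) = C1 + Integral(C2*airyai(x) + C3*airybi(x), x)


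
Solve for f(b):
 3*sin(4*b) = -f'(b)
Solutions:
 f(b) = C1 + 3*cos(4*b)/4


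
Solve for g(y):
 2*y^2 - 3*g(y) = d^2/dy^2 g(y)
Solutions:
 g(y) = C1*sin(sqrt(3)*y) + C2*cos(sqrt(3)*y) + 2*y^2/3 - 4/9


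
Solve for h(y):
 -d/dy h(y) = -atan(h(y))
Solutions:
 Integral(1/atan(_y), (_y, h(y))) = C1 + y


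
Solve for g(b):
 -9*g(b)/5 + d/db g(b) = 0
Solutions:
 g(b) = C1*exp(9*b/5)


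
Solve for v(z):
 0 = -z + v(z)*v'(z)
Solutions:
 v(z) = -sqrt(C1 + z^2)
 v(z) = sqrt(C1 + z^2)


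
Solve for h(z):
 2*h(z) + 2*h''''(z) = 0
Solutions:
 h(z) = (C1*sin(sqrt(2)*z/2) + C2*cos(sqrt(2)*z/2))*exp(-sqrt(2)*z/2) + (C3*sin(sqrt(2)*z/2) + C4*cos(sqrt(2)*z/2))*exp(sqrt(2)*z/2)


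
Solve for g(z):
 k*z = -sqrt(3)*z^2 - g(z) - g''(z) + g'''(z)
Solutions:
 g(z) = C1*exp(z*(-2^(2/3)*(3*sqrt(93) + 29)^(1/3) - 2*2^(1/3)/(3*sqrt(93) + 29)^(1/3) + 4)/12)*sin(2^(1/3)*sqrt(3)*z*(-2^(1/3)*(3*sqrt(93) + 29)^(1/3) + 2/(3*sqrt(93) + 29)^(1/3))/12) + C2*exp(z*(-2^(2/3)*(3*sqrt(93) + 29)^(1/3) - 2*2^(1/3)/(3*sqrt(93) + 29)^(1/3) + 4)/12)*cos(2^(1/3)*sqrt(3)*z*(-2^(1/3)*(3*sqrt(93) + 29)^(1/3) + 2/(3*sqrt(93) + 29)^(1/3))/12) + C3*exp(z*(2*2^(1/3)/(3*sqrt(93) + 29)^(1/3) + 2 + 2^(2/3)*(3*sqrt(93) + 29)^(1/3))/6) - k*z - sqrt(3)*z^2 + 2*sqrt(3)


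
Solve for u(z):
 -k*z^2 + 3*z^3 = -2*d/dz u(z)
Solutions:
 u(z) = C1 + k*z^3/6 - 3*z^4/8


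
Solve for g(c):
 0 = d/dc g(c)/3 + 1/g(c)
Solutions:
 g(c) = -sqrt(C1 - 6*c)
 g(c) = sqrt(C1 - 6*c)


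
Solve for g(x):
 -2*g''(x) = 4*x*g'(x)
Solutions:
 g(x) = C1 + C2*erf(x)


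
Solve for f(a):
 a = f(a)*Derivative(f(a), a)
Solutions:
 f(a) = -sqrt(C1 + a^2)
 f(a) = sqrt(C1 + a^2)


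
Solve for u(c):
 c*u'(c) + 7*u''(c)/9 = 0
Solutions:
 u(c) = C1 + C2*erf(3*sqrt(14)*c/14)


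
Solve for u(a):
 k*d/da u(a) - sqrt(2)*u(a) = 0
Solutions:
 u(a) = C1*exp(sqrt(2)*a/k)


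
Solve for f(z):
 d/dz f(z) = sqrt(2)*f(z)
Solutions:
 f(z) = C1*exp(sqrt(2)*z)


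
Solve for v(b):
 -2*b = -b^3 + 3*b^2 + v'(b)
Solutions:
 v(b) = C1 + b^4/4 - b^3 - b^2


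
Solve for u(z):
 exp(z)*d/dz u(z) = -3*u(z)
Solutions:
 u(z) = C1*exp(3*exp(-z))


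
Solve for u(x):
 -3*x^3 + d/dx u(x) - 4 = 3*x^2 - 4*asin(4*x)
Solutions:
 u(x) = C1 + 3*x^4/4 + x^3 - 4*x*asin(4*x) + 4*x - sqrt(1 - 16*x^2)


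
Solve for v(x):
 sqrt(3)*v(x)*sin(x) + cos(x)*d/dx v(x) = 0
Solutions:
 v(x) = C1*cos(x)^(sqrt(3))


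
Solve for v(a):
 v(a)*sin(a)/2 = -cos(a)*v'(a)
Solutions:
 v(a) = C1*sqrt(cos(a))


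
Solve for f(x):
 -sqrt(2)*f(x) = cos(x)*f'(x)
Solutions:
 f(x) = C1*(sin(x) - 1)^(sqrt(2)/2)/(sin(x) + 1)^(sqrt(2)/2)


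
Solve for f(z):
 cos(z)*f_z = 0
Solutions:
 f(z) = C1


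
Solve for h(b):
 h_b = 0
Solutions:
 h(b) = C1


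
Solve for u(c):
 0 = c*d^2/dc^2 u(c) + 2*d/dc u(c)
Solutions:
 u(c) = C1 + C2/c


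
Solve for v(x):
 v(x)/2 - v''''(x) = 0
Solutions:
 v(x) = C1*exp(-2^(3/4)*x/2) + C2*exp(2^(3/4)*x/2) + C3*sin(2^(3/4)*x/2) + C4*cos(2^(3/4)*x/2)


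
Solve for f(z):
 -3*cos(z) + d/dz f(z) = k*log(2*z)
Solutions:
 f(z) = C1 + k*z*(log(z) - 1) + k*z*log(2) + 3*sin(z)


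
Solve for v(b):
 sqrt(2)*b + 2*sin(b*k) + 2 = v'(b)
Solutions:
 v(b) = C1 + sqrt(2)*b^2/2 + 2*b - 2*cos(b*k)/k


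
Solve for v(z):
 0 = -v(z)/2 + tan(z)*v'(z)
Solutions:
 v(z) = C1*sqrt(sin(z))


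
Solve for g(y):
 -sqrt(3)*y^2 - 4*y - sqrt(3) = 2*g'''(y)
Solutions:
 g(y) = C1 + C2*y + C3*y^2 - sqrt(3)*y^5/120 - y^4/12 - sqrt(3)*y^3/12


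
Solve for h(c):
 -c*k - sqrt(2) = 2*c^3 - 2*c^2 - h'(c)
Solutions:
 h(c) = C1 + c^4/2 - 2*c^3/3 + c^2*k/2 + sqrt(2)*c


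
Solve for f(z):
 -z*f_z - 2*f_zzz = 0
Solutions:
 f(z) = C1 + Integral(C2*airyai(-2^(2/3)*z/2) + C3*airybi(-2^(2/3)*z/2), z)


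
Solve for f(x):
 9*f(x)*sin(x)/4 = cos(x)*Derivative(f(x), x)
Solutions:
 f(x) = C1/cos(x)^(9/4)


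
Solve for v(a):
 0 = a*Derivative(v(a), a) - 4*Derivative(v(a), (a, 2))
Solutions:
 v(a) = C1 + C2*erfi(sqrt(2)*a/4)


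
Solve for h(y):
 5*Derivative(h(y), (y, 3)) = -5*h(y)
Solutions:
 h(y) = C3*exp(-y) + (C1*sin(sqrt(3)*y/2) + C2*cos(sqrt(3)*y/2))*exp(y/2)


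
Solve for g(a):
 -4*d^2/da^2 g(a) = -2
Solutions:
 g(a) = C1 + C2*a + a^2/4


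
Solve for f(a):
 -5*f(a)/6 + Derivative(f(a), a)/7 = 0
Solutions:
 f(a) = C1*exp(35*a/6)


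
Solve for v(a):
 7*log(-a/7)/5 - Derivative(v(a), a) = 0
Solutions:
 v(a) = C1 + 7*a*log(-a)/5 + 7*a*(-log(7) - 1)/5


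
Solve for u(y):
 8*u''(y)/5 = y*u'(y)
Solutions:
 u(y) = C1 + C2*erfi(sqrt(5)*y/4)


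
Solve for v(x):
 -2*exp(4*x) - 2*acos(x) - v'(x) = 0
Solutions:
 v(x) = C1 - 2*x*acos(x) + 2*sqrt(1 - x^2) - exp(4*x)/2


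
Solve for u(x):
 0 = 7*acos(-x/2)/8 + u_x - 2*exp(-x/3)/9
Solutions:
 u(x) = C1 - 7*x*acos(-x/2)/8 - 7*sqrt(4 - x^2)/8 - 2*exp(-x/3)/3


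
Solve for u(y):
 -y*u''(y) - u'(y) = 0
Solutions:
 u(y) = C1 + C2*log(y)


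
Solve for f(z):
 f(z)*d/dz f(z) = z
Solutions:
 f(z) = -sqrt(C1 + z^2)
 f(z) = sqrt(C1 + z^2)


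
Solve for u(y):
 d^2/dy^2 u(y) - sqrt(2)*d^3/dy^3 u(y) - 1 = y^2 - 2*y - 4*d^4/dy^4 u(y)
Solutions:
 u(y) = C1 + C2*y + y^4/12 + y^3*(-1 + sqrt(2))/3 + y^2*(-3/2 - sqrt(2)) + (C3*sin(sqrt(14)*y/8) + C4*cos(sqrt(14)*y/8))*exp(sqrt(2)*y/8)


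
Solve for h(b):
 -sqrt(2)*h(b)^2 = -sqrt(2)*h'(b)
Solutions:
 h(b) = -1/(C1 + b)


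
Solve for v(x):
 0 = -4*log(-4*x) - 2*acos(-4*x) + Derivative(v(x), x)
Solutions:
 v(x) = C1 + 4*x*log(-x) + 2*x*acos(-4*x) - 4*x + 8*x*log(2) + sqrt(1 - 16*x^2)/2


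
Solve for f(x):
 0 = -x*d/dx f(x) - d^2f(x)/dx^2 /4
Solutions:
 f(x) = C1 + C2*erf(sqrt(2)*x)


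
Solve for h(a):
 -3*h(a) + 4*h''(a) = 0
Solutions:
 h(a) = C1*exp(-sqrt(3)*a/2) + C2*exp(sqrt(3)*a/2)


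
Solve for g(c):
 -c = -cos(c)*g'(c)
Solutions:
 g(c) = C1 + Integral(c/cos(c), c)


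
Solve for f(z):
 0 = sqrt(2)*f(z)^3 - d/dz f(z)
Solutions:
 f(z) = -sqrt(2)*sqrt(-1/(C1 + sqrt(2)*z))/2
 f(z) = sqrt(2)*sqrt(-1/(C1 + sqrt(2)*z))/2


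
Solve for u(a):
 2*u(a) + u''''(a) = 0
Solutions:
 u(a) = (C1*sin(2^(3/4)*a/2) + C2*cos(2^(3/4)*a/2))*exp(-2^(3/4)*a/2) + (C3*sin(2^(3/4)*a/2) + C4*cos(2^(3/4)*a/2))*exp(2^(3/4)*a/2)


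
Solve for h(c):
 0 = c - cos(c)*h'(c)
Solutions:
 h(c) = C1 + Integral(c/cos(c), c)


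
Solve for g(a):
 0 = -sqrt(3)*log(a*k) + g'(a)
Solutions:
 g(a) = C1 + sqrt(3)*a*log(a*k) - sqrt(3)*a


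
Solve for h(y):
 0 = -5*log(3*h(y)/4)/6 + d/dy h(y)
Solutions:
 6*Integral(1/(-log(_y) - log(3) + 2*log(2)), (_y, h(y)))/5 = C1 - y


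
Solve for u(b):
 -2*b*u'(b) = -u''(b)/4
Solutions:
 u(b) = C1 + C2*erfi(2*b)


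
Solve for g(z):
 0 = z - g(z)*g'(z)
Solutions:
 g(z) = -sqrt(C1 + z^2)
 g(z) = sqrt(C1 + z^2)


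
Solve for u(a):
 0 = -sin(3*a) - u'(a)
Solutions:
 u(a) = C1 + cos(3*a)/3


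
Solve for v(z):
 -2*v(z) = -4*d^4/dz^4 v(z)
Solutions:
 v(z) = C1*exp(-2^(3/4)*z/2) + C2*exp(2^(3/4)*z/2) + C3*sin(2^(3/4)*z/2) + C4*cos(2^(3/4)*z/2)


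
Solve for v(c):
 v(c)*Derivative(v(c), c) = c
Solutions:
 v(c) = -sqrt(C1 + c^2)
 v(c) = sqrt(C1 + c^2)


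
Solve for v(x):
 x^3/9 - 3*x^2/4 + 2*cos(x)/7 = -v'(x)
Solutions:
 v(x) = C1 - x^4/36 + x^3/4 - 2*sin(x)/7


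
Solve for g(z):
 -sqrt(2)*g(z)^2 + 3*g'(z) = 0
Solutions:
 g(z) = -3/(C1 + sqrt(2)*z)


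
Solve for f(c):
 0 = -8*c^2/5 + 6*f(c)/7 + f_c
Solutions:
 f(c) = C1*exp(-6*c/7) + 28*c^2/15 - 196*c/45 + 686/135


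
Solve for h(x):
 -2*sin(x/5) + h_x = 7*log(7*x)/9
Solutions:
 h(x) = C1 + 7*x*log(x)/9 - 7*x/9 + 7*x*log(7)/9 - 10*cos(x/5)


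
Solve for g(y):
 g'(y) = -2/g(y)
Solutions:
 g(y) = -sqrt(C1 - 4*y)
 g(y) = sqrt(C1 - 4*y)


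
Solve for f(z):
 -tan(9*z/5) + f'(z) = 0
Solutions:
 f(z) = C1 - 5*log(cos(9*z/5))/9


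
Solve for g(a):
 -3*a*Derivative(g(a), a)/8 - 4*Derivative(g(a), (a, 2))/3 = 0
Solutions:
 g(a) = C1 + C2*erf(3*a/8)


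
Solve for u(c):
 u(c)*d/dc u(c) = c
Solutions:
 u(c) = -sqrt(C1 + c^2)
 u(c) = sqrt(C1 + c^2)


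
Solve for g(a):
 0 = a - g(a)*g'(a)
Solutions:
 g(a) = -sqrt(C1 + a^2)
 g(a) = sqrt(C1 + a^2)


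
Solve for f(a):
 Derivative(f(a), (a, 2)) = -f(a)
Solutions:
 f(a) = C1*sin(a) + C2*cos(a)


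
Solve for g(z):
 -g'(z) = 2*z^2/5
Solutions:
 g(z) = C1 - 2*z^3/15


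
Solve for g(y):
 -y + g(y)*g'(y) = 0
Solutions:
 g(y) = -sqrt(C1 + y^2)
 g(y) = sqrt(C1 + y^2)


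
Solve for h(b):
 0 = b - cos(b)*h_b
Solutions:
 h(b) = C1 + Integral(b/cos(b), b)


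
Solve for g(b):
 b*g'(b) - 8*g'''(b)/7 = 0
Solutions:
 g(b) = C1 + Integral(C2*airyai(7^(1/3)*b/2) + C3*airybi(7^(1/3)*b/2), b)


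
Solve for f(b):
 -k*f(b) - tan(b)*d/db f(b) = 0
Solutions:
 f(b) = C1*exp(-k*log(sin(b)))


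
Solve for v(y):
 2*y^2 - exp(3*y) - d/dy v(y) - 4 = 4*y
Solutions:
 v(y) = C1 + 2*y^3/3 - 2*y^2 - 4*y - exp(3*y)/3


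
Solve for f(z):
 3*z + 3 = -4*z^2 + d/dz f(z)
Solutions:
 f(z) = C1 + 4*z^3/3 + 3*z^2/2 + 3*z


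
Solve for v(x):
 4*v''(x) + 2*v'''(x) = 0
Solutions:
 v(x) = C1 + C2*x + C3*exp(-2*x)


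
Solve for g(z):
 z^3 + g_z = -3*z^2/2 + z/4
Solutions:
 g(z) = C1 - z^4/4 - z^3/2 + z^2/8


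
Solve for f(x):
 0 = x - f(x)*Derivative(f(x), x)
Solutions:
 f(x) = -sqrt(C1 + x^2)
 f(x) = sqrt(C1 + x^2)


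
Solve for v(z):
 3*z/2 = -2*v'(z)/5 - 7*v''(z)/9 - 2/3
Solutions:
 v(z) = C1 + C2*exp(-18*z/35) - 15*z^2/8 + 45*z/8


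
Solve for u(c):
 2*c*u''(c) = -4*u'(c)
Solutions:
 u(c) = C1 + C2/c


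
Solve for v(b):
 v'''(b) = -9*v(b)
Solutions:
 v(b) = C3*exp(-3^(2/3)*b) + (C1*sin(3*3^(1/6)*b/2) + C2*cos(3*3^(1/6)*b/2))*exp(3^(2/3)*b/2)


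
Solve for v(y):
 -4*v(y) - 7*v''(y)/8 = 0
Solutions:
 v(y) = C1*sin(4*sqrt(14)*y/7) + C2*cos(4*sqrt(14)*y/7)


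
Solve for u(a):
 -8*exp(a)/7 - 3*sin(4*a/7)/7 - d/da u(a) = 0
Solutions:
 u(a) = C1 - 8*exp(a)/7 + 3*cos(4*a/7)/4


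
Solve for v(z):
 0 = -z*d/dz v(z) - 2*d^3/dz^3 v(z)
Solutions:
 v(z) = C1 + Integral(C2*airyai(-2^(2/3)*z/2) + C3*airybi(-2^(2/3)*z/2), z)


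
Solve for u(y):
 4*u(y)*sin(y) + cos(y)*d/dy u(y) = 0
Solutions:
 u(y) = C1*cos(y)^4


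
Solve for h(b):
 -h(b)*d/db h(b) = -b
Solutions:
 h(b) = -sqrt(C1 + b^2)
 h(b) = sqrt(C1 + b^2)


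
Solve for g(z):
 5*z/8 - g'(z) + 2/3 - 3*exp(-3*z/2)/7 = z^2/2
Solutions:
 g(z) = C1 - z^3/6 + 5*z^2/16 + 2*z/3 + 2*exp(-3*z/2)/7


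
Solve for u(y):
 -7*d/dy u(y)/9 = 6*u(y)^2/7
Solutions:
 u(y) = 49/(C1 + 54*y)


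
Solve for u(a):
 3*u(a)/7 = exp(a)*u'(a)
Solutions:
 u(a) = C1*exp(-3*exp(-a)/7)


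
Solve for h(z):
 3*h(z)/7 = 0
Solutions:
 h(z) = 0


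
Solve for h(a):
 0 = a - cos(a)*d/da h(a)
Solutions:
 h(a) = C1 + Integral(a/cos(a), a)


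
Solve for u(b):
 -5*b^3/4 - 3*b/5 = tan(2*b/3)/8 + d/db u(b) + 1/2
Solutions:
 u(b) = C1 - 5*b^4/16 - 3*b^2/10 - b/2 + 3*log(cos(2*b/3))/16


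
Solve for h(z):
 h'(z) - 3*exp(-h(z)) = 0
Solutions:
 h(z) = log(C1 + 3*z)


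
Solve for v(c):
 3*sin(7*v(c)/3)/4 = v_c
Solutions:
 -3*c/4 + 3*log(cos(7*v(c)/3) - 1)/14 - 3*log(cos(7*v(c)/3) + 1)/14 = C1


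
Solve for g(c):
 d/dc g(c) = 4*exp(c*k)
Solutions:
 g(c) = C1 + 4*exp(c*k)/k


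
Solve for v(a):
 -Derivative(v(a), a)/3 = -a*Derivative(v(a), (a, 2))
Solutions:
 v(a) = C1 + C2*a^(4/3)


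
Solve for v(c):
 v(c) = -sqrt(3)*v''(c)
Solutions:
 v(c) = C1*sin(3^(3/4)*c/3) + C2*cos(3^(3/4)*c/3)


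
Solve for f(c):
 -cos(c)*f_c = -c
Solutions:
 f(c) = C1 + Integral(c/cos(c), c)


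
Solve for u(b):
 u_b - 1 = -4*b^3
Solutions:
 u(b) = C1 - b^4 + b


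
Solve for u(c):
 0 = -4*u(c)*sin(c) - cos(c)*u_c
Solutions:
 u(c) = C1*cos(c)^4


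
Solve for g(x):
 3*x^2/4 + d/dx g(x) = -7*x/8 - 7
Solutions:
 g(x) = C1 - x^3/4 - 7*x^2/16 - 7*x


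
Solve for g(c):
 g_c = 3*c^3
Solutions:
 g(c) = C1 + 3*c^4/4


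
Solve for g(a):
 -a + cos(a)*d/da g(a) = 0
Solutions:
 g(a) = C1 + Integral(a/cos(a), a)


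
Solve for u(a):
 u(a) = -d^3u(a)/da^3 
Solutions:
 u(a) = C3*exp(-a) + (C1*sin(sqrt(3)*a/2) + C2*cos(sqrt(3)*a/2))*exp(a/2)


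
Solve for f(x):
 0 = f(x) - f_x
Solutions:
 f(x) = C1*exp(x)


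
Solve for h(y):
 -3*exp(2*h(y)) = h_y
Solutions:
 h(y) = log(-sqrt(-1/(C1 - 3*y))) - log(2)/2
 h(y) = log(-1/(C1 - 3*y))/2 - log(2)/2


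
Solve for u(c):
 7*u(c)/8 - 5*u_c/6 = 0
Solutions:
 u(c) = C1*exp(21*c/20)


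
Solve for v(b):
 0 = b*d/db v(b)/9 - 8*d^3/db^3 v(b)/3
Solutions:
 v(b) = C1 + Integral(C2*airyai(3^(2/3)*b/6) + C3*airybi(3^(2/3)*b/6), b)


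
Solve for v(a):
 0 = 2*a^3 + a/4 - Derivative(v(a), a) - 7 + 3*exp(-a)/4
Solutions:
 v(a) = C1 + a^4/2 + a^2/8 - 7*a - 3*exp(-a)/4


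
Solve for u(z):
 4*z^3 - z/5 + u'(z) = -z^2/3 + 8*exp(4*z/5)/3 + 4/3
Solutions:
 u(z) = C1 - z^4 - z^3/9 + z^2/10 + 4*z/3 + 10*exp(4*z/5)/3


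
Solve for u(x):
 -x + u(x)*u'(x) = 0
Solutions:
 u(x) = -sqrt(C1 + x^2)
 u(x) = sqrt(C1 + x^2)


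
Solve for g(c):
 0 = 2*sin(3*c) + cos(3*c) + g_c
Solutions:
 g(c) = C1 - sin(3*c)/3 + 2*cos(3*c)/3


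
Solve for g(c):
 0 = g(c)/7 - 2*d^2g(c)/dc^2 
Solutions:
 g(c) = C1*exp(-sqrt(14)*c/14) + C2*exp(sqrt(14)*c/14)


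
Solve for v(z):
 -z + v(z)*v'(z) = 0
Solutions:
 v(z) = -sqrt(C1 + z^2)
 v(z) = sqrt(C1 + z^2)


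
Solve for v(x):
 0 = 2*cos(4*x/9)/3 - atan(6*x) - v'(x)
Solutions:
 v(x) = C1 - x*atan(6*x) + log(36*x^2 + 1)/12 + 3*sin(4*x/9)/2


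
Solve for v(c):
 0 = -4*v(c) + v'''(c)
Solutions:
 v(c) = C3*exp(2^(2/3)*c) + (C1*sin(2^(2/3)*sqrt(3)*c/2) + C2*cos(2^(2/3)*sqrt(3)*c/2))*exp(-2^(2/3)*c/2)


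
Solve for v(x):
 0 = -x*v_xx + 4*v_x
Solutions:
 v(x) = C1 + C2*x^5


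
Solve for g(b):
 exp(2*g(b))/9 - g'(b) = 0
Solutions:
 g(b) = log(-sqrt(-1/(C1 + b))) - log(2)/2 + log(3)
 g(b) = log(-1/(C1 + b))/2 - log(2)/2 + log(3)


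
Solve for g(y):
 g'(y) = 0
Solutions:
 g(y) = C1


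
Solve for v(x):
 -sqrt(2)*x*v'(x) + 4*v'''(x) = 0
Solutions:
 v(x) = C1 + Integral(C2*airyai(sqrt(2)*x/2) + C3*airybi(sqrt(2)*x/2), x)


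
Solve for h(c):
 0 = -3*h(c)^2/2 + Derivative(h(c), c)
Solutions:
 h(c) = -2/(C1 + 3*c)


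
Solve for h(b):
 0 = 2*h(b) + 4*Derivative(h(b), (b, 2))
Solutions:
 h(b) = C1*sin(sqrt(2)*b/2) + C2*cos(sqrt(2)*b/2)


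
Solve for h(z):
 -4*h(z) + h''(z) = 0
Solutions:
 h(z) = C1*exp(-2*z) + C2*exp(2*z)


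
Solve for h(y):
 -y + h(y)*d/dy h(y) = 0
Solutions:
 h(y) = -sqrt(C1 + y^2)
 h(y) = sqrt(C1 + y^2)


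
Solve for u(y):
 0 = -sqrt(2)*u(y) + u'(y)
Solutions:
 u(y) = C1*exp(sqrt(2)*y)


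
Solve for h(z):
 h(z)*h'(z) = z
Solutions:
 h(z) = -sqrt(C1 + z^2)
 h(z) = sqrt(C1 + z^2)


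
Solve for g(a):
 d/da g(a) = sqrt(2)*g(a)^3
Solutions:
 g(a) = -sqrt(2)*sqrt(-1/(C1 + sqrt(2)*a))/2
 g(a) = sqrt(2)*sqrt(-1/(C1 + sqrt(2)*a))/2
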